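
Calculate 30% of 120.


Convert percentage to decimal:
30% = 0.3
Multiply:
120 x 0.3 = 36

36


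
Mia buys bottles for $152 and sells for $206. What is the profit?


Selling price = $206
Cost price = $152
Profit = selling price - cost price:
Profit = $206 - $152 = $54

$54


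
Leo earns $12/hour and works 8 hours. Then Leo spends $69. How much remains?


Calculate earnings:
8 x $12 = $96
Subtract spending:
$96 - $69 = $27

$27


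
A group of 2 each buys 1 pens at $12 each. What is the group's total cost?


Cost per person:
1 x $12 = $12
Group total:
2 x $12 = $24

$24


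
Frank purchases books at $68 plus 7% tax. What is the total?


Calculate the tax:
7% of $68 = $4.76
Add tax to price:
$68 + $4.76 = $72.76

$72.76


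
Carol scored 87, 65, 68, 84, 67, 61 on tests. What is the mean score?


Add the scores:
87 + 65 + 68 + 84 + 67 + 61 = 432
Divide by the number of tests:
432 / 6 = 72

72


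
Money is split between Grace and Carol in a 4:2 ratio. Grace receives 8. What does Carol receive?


Find the multiplier:
8 / 4 = 2
Apply to Carol's share:
2 x 2 = 4

4


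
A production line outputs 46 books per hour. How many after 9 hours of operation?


Production rate: 46 books per hour
Time: 9 hours
Total: 46 x 9 = 414 books

414 books


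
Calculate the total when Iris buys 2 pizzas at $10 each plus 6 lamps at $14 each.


Cost of pizzas:
2 x $10 = $20
Cost of lamps:
6 x $14 = $84
Add both:
$20 + $84 = $104

$104


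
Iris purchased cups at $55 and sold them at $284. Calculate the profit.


Selling price = $284
Cost price = $55
Profit = selling price - cost price:
Profit = $284 - $55 = $229

$229


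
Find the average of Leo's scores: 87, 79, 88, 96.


Add the scores:
87 + 79 + 88 + 96 = 350
Divide by the number of tests:
350 / 4 = 87.5

87.5


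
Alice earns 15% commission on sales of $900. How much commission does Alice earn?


Convert rate to decimal:
15% = 0.15
Multiply by sales:
$900 x 0.15 = $135

$135


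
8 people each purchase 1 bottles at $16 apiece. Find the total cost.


Cost per person:
1 x $16 = $16
Group total:
8 x $16 = $128

$128


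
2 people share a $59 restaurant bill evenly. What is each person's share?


Total bill: $59
Number of people: 2
Each pays: $59 / 2 = $29.50

$29.50


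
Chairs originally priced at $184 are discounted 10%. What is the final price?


Calculate the discount amount:
10% of $184 = $18.40
Subtract from original:
$184 - $18.40 = $165.60

$165.60


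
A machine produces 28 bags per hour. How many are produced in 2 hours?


Production rate: 28 bags per hour
Time: 2 hours
Total: 28 x 2 = 56 bags

56 bags


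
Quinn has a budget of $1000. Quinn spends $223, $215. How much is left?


Add up expenses:
$223 + $215 = $438
Subtract from budget:
$1000 - $438 = $562

$562


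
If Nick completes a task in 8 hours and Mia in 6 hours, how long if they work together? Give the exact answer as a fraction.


Nick's rate: 1/8 of the job per hour
Mia's rate: 1/6 of the job per hour
Combined rate: 1/8 + 1/6 = 7/24 per hour
Time = 1 / (7/24) = 24/7 hours (≈ 3.43 hours)

24/7 hours


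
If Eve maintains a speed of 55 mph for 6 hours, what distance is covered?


Use the formula: distance = speed x time
Speed = 55 mph, Time = 6 hours
55 x 6 = 330 miles

330 miles


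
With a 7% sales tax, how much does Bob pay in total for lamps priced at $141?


Calculate the tax:
7% of $141 = $9.87
Add tax to price:
$141 + $9.87 = $150.87

$150.87


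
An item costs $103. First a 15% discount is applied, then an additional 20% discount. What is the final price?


First discount:
15% of $103 = $15.45
Price after first discount:
$103 - $15.45 = $87.55
Second discount:
20% of $87.55 = $17.51
Final price:
$87.55 - $17.51 = $70.04

$70.04


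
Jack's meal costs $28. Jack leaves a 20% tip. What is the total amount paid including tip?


Calculate the tip:
20% of $28 = $5.60
Add tip to meal cost:
$28 + $5.60 = $33.60

$33.60


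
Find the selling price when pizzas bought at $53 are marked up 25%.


Calculate the markup amount:
25% of $53 = $13.25
Add to cost:
$53 + $13.25 = $66.25

$66.25


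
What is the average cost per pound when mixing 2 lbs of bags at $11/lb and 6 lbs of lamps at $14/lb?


Cost of bags:
2 x $11 = $22
Cost of lamps:
6 x $14 = $84
Total cost: $22 + $84 = $106
Total weight: 8 lbs
Average: $106 / 8 = $13.25/lb

$13.25/lb


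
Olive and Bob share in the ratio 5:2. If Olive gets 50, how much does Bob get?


Find the multiplier:
50 / 5 = 10
Apply to Bob's share:
2 x 10 = 20

20


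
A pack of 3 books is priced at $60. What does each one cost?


Total cost: $60
Number of items: 3
Unit price: $60 / 3 = $20

$20


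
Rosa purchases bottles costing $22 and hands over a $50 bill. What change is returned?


Start with the amount paid:
$50
Subtract the price:
$50 - $22 = $28

$28


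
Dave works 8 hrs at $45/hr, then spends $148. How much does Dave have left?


Calculate earnings:
8 x $45 = $360
Subtract spending:
$360 - $148 = $212

$212


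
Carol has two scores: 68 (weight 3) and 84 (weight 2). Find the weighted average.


Weighted sum:
3 x 68 + 2 x 84 = 372
Total weight:
3 + 2 = 5
Weighted average:
372 / 5 = 74.4

74.4


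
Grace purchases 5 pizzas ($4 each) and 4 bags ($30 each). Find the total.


Cost of pizzas:
5 x $4 = $20
Cost of bags:
4 x $30 = $120
Add both:
$20 + $120 = $140

$140


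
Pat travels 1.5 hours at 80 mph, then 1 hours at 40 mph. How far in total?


Leg 1 distance:
80 x 1.5 = 120 miles
Leg 2 distance:
40 x 1 = 40 miles
Total distance:
120 + 40 = 160 miles

160 miles


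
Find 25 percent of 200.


Convert percentage to decimal:
25% = 0.25
Multiply:
200 x 0.25 = 50

50


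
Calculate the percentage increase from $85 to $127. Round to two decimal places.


Find the absolute change:
|127 - 85| = 42
Divide by original and multiply by 100:
42 / 85 x 100 = 49.4117...% ≈ 49.41%

49.41%


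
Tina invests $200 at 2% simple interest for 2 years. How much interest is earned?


Use the formula I = P x R x T / 100
P x R x T = 200 x 2 x 2 = 800
I = 800 / 100 = $8

$8


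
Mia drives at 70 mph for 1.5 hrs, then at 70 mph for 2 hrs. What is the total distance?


Leg 1 distance:
70 x 1.5 = 105 miles
Leg 2 distance:
70 x 2 = 140 miles
Total distance:
105 + 140 = 245 miles

245 miles


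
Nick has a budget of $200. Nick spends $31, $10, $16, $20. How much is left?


Add up expenses:
$31 + $10 + $16 + $20 = $77
Subtract from budget:
$200 - $77 = $123

$123


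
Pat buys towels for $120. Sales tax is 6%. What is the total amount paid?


Calculate the tax:
6% of $120 = $7.20
Add tax to price:
$120 + $7.20 = $127.20

$127.20


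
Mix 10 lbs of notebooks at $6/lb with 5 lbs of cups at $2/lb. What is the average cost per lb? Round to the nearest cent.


Cost of notebooks:
10 x $6 = $60
Cost of cups:
5 x $2 = $10
Total cost: $60 + $10 = $70
Total weight: 15 lbs
Average: $70 / 15 = $4.6666... ≈ $4.67/lb

$4.67/lb


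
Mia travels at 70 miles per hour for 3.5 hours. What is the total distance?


Use the formula: distance = speed x time
Speed = 70 mph, Time = 3.5 hours
70 x 3.5 = 245 miles

245 miles


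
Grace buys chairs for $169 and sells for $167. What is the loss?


Selling price = $167
Cost price = $169
Loss = cost price - selling price:
Loss = $169 - $167 = $2

$2


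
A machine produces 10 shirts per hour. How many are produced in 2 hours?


Production rate: 10 shirts per hour
Time: 2 hours
Total: 10 x 2 = 20 shirts

20 shirts


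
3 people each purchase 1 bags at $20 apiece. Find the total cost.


Cost per person:
1 x $20 = $20
Group total:
3 x $20 = $60

$60


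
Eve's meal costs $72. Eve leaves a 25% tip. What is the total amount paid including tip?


Calculate the tip:
25% of $72 = $18
Add tip to meal cost:
$72 + $18 = $90

$90


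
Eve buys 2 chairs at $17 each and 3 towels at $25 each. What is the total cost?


Cost of chairs:
2 x $17 = $34
Cost of towels:
3 x $25 = $75
Add both:
$34 + $75 = $109

$109


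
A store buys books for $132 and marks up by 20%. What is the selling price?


Calculate the markup amount:
20% of $132 = $26.40
Add to cost:
$132 + $26.40 = $158.40

$158.40


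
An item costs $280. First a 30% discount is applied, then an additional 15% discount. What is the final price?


First discount:
30% of $280 = $84
Price after first discount:
$280 - $84 = $196
Second discount:
15% of $196 = $29.40
Final price:
$196 - $29.40 = $166.60

$166.60


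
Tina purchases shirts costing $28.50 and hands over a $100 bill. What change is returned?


Start with the amount paid:
$100
Subtract the price:
$100 - $28.50 = $71.50

$71.50


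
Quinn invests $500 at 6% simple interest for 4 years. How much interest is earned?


Use the formula I = P x R x T / 100
P x R x T = 500 x 6 x 4 = 12000
I = 12000 / 100 = $120

$120


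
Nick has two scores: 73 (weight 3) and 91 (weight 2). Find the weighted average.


Weighted sum:
3 x 73 + 2 x 91 = 401
Total weight:
3 + 2 = 5
Weighted average:
401 / 5 = 80.2

80.2


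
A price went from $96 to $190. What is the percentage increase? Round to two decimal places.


Find the absolute change:
|190 - 96| = 94
Divide by original and multiply by 100:
94 / 96 x 100 = 97.9166...% ≈ 97.92%

97.92%


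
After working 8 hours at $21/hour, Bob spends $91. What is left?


Calculate earnings:
8 x $21 = $168
Subtract spending:
$168 - $91 = $77

$77


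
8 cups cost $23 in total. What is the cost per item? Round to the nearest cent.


Total cost: $23
Number of items: 8
Unit price: $23 / 8 = $2.875 ≈ $2.88

$2.88


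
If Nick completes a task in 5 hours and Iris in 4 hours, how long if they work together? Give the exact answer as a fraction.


Nick's rate: 1/5 of the job per hour
Iris's rate: 1/4 of the job per hour
Combined rate: 1/5 + 1/4 = 9/20 per hour
Time = 1 / (9/20) = 20/9 hours (≈ 2.22 hours)

20/9 hours


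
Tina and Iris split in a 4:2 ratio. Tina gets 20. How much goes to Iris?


Find the multiplier:
20 / 4 = 5
Apply to Iris's share:
2 x 5 = 10

10


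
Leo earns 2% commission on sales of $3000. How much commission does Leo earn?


Convert rate to decimal:
2% = 0.02
Multiply by sales:
$3000 x 0.02 = $60

$60


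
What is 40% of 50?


Convert percentage to decimal:
40% = 0.4
Multiply:
50 x 0.4 = 20

20


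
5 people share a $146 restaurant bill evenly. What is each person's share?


Total bill: $146
Number of people: 5
Each pays: $146 / 5 = $29.20

$29.20


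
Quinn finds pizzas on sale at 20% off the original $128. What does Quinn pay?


Calculate the discount amount:
20% of $128 = $25.60
Subtract from original:
$128 - $25.60 = $102.40

$102.40


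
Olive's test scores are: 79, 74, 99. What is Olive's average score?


Add the scores:
79 + 74 + 99 = 252
Divide by the number of tests:
252 / 3 = 84

84


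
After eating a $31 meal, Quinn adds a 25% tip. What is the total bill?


Calculate the tip:
25% of $31 = $7.75
Add tip to meal cost:
$31 + $7.75 = $38.75

$38.75


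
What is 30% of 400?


Convert percentage to decimal:
30% = 0.3
Multiply:
400 x 0.3 = 120

120


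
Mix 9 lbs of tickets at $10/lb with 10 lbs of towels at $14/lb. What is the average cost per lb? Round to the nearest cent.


Cost of tickets:
9 x $10 = $90
Cost of towels:
10 x $14 = $140
Total cost: $90 + $140 = $230
Total weight: 19 lbs
Average: $230 / 19 = $12.1052... ≈ $12.11/lb

$12.11/lb


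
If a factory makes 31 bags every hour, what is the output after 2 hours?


Production rate: 31 bags per hour
Time: 2 hours
Total: 31 x 2 = 62 bags

62 bags


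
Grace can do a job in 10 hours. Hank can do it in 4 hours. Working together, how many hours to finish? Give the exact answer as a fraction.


Grace's rate: 1/10 of the job per hour
Hank's rate: 1/4 of the job per hour
Combined rate: 1/10 + 1/4 = 7/20 per hour
Time = 1 / (7/20) = 20/7 hours (≈ 2.86 hours)

20/7 hours


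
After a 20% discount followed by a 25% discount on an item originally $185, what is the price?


First discount:
20% of $185 = $37
Price after first discount:
$185 - $37 = $148
Second discount:
25% of $148 = $37
Final price:
$148 - $37 = $111

$111


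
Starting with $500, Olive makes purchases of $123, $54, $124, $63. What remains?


Add up expenses:
$123 + $54 + $124 + $63 = $364
Subtract from budget:
$500 - $364 = $136

$136


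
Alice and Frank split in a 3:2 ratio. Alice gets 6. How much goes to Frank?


Find the multiplier:
6 / 3 = 2
Apply to Frank's share:
2 x 2 = 4

4


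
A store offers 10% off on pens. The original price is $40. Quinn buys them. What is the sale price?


Calculate the discount amount:
10% of $40 = $4
Subtract from original:
$40 - $4 = $36

$36


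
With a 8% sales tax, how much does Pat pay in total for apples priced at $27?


Calculate the tax:
8% of $27 = $2.16
Add tax to price:
$27 + $2.16 = $29.16

$29.16


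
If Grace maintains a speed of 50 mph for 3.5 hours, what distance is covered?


Use the formula: distance = speed x time
Speed = 50 mph, Time = 3.5 hours
50 x 3.5 = 175 miles

175 miles


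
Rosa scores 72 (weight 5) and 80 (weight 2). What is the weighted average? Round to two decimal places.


Weighted sum:
5 x 72 + 2 x 80 = 520
Total weight:
5 + 2 = 7
Weighted average:
520 / 7 = 74.2857... ≈ 74.29

74.29


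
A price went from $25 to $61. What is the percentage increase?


Find the absolute change:
|61 - 25| = 36
Divide by original and multiply by 100:
36 / 25 x 100 = 144%

144%


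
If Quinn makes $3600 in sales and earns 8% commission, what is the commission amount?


Convert rate to decimal:
8% = 0.08
Multiply by sales:
$3600 x 0.08 = $288

$288


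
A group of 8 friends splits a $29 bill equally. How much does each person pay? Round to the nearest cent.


Total bill: $29
Number of people: 8
Each pays: $29 / 8 = $3.625 ≈ $3.63

$3.63


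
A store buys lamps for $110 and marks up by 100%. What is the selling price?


Calculate the markup amount:
100% of $110 = $110
Add to cost:
$110 + $110 = $220

$220


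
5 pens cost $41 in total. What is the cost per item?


Total cost: $41
Number of items: 5
Unit price: $41 / 5 = $8.20

$8.20


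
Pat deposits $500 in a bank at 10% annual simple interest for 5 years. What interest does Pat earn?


Use the formula I = P x R x T / 100
P x R x T = 500 x 10 x 5 = 25000
I = 25000 / 100 = $250

$250


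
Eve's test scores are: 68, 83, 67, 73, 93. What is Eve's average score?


Add the scores:
68 + 83 + 67 + 73 + 93 = 384
Divide by the number of tests:
384 / 5 = 76.8

76.8


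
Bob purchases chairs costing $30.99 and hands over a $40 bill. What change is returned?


Start with the amount paid:
$40
Subtract the price:
$40 - $30.99 = $9.01

$9.01


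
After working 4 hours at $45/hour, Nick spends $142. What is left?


Calculate earnings:
4 x $45 = $180
Subtract spending:
$180 - $142 = $38

$38


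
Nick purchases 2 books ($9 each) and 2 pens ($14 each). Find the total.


Cost of books:
2 x $9 = $18
Cost of pens:
2 x $14 = $28
Add both:
$18 + $28 = $46

$46


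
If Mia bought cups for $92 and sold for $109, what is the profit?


Selling price = $109
Cost price = $92
Profit = selling price - cost price:
Profit = $109 - $92 = $17

$17


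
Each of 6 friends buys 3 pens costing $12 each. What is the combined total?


Cost per person:
3 x $12 = $36
Group total:
6 x $36 = $216

$216


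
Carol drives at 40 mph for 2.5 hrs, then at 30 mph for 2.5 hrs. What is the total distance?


Leg 1 distance:
40 x 2.5 = 100 miles
Leg 2 distance:
30 x 2.5 = 75 miles
Total distance:
100 + 75 = 175 miles

175 miles


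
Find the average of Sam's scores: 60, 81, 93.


Add the scores:
60 + 81 + 93 = 234
Divide by the number of tests:
234 / 3 = 78

78


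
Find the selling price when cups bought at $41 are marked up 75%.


Calculate the markup amount:
75% of $41 = $30.75
Add to cost:
$41 + $30.75 = $71.75

$71.75


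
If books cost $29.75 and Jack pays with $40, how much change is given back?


Start with the amount paid:
$40
Subtract the price:
$40 - $29.75 = $10.25

$10.25


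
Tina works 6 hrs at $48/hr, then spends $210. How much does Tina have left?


Calculate earnings:
6 x $48 = $288
Subtract spending:
$288 - $210 = $78

$78


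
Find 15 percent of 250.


Convert percentage to decimal:
15% = 0.15
Multiply:
250 x 0.15 = 37.5

37.5


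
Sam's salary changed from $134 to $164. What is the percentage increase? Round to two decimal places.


Find the absolute change:
|164 - 134| = 30
Divide by original and multiply by 100:
30 / 134 x 100 = 22.3880...% ≈ 22.39%

22.39%


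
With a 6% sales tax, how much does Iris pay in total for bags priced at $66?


Calculate the tax:
6% of $66 = $3.96
Add tax to price:
$66 + $3.96 = $69.96

$69.96


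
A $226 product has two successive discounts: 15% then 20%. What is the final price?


First discount:
15% of $226 = $33.90
Price after first discount:
$226 - $33.90 = $192.10
Second discount:
20% of $192.10 = $38.42
Final price:
$192.10 - $38.42 = $153.68

$153.68


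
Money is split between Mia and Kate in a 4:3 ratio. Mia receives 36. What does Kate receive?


Find the multiplier:
36 / 4 = 9
Apply to Kate's share:
3 x 9 = 27

27


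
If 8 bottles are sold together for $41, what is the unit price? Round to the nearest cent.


Total cost: $41
Number of items: 8
Unit price: $41 / 8 = $5.125 ≈ $5.13

$5.13


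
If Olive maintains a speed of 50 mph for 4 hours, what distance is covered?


Use the formula: distance = speed x time
Speed = 50 mph, Time = 4 hours
50 x 4 = 200 miles

200 miles


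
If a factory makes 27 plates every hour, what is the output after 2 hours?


Production rate: 27 plates per hour
Time: 2 hours
Total: 27 x 2 = 54 plates

54 plates


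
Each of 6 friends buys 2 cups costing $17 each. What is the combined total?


Cost per person:
2 x $17 = $34
Group total:
6 x $34 = $204

$204


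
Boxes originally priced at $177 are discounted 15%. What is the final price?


Calculate the discount amount:
15% of $177 = $26.55
Subtract from original:
$177 - $26.55 = $150.45

$150.45


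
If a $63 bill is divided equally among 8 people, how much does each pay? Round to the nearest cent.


Total bill: $63
Number of people: 8
Each pays: $63 / 8 = $7.875 ≈ $7.88

$7.88


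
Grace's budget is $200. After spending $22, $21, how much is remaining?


Add up expenses:
$22 + $21 = $43
Subtract from budget:
$200 - $43 = $157

$157


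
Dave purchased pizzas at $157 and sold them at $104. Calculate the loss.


Selling price = $104
Cost price = $157
Loss = cost price - selling price:
Loss = $157 - $104 = $53

$53


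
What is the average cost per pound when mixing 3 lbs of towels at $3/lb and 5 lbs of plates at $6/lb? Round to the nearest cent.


Cost of towels:
3 x $3 = $9
Cost of plates:
5 x $6 = $30
Total cost: $9 + $30 = $39
Total weight: 8 lbs
Average: $39 / 8 = $4.875 ≈ $4.88/lb

$4.88/lb


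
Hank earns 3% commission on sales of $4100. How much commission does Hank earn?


Convert rate to decimal:
3% = 0.03
Multiply by sales:
$4100 x 0.03 = $123

$123


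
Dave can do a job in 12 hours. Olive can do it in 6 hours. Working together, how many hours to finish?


Dave's rate: 1/12 of the job per hour
Olive's rate: 1/6 of the job per hour
Combined rate: 1/12 + 1/6 = 1/4 per hour
Time = 1 / (1/4) = 4 hours

4 hours


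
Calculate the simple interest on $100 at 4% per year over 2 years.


Use the formula I = P x R x T / 100
P x R x T = 100 x 4 x 2 = 800
I = 800 / 100 = $8

$8


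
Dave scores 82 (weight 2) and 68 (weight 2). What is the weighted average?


Weighted sum:
2 x 82 + 2 x 68 = 300
Total weight:
2 + 2 = 4
Weighted average:
300 / 4 = 75

75


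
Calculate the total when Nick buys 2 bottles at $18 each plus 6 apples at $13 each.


Cost of bottles:
2 x $18 = $36
Cost of apples:
6 x $13 = $78
Add both:
$36 + $78 = $114

$114


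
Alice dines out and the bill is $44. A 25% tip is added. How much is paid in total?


Calculate the tip:
25% of $44 = $11
Add tip to meal cost:
$44 + $11 = $55

$55


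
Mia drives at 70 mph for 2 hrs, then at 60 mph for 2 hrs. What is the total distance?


Leg 1 distance:
70 x 2 = 140 miles
Leg 2 distance:
60 x 2 = 120 miles
Total distance:
140 + 120 = 260 miles

260 miles


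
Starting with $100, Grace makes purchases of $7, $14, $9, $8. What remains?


Add up expenses:
$7 + $14 + $9 + $8 = $38
Subtract from budget:
$100 - $38 = $62

$62


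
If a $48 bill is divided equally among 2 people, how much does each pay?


Total bill: $48
Number of people: 2
Each pays: $48 / 2 = $24

$24


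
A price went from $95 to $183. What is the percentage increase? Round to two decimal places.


Find the absolute change:
|183 - 95| = 88
Divide by original and multiply by 100:
88 / 95 x 100 = 92.6315...% ≈ 92.63%

92.63%


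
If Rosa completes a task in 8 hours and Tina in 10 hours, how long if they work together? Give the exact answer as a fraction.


Rosa's rate: 1/8 of the job per hour
Tina's rate: 1/10 of the job per hour
Combined rate: 1/8 + 1/10 = 9/40 per hour
Time = 1 / (9/40) = 40/9 hours (≈ 4.44 hours)

40/9 hours


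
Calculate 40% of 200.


Convert percentage to decimal:
40% = 0.4
Multiply:
200 x 0.4 = 80

80


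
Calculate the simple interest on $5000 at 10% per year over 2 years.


Use the formula I = P x R x T / 100
P x R x T = 5000 x 10 x 2 = 100000
I = 100000 / 100 = $1000

$1000


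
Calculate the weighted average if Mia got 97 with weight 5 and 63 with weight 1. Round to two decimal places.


Weighted sum:
5 x 97 + 1 x 63 = 548
Total weight:
5 + 1 = 6
Weighted average:
548 / 6 = 91.3333... ≈ 91.33

91.33


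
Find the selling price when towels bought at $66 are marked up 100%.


Calculate the markup amount:
100% of $66 = $66
Add to cost:
$66 + $66 = $132

$132


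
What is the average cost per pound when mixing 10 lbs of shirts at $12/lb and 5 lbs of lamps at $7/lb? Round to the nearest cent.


Cost of shirts:
10 x $12 = $120
Cost of lamps:
5 x $7 = $35
Total cost: $120 + $35 = $155
Total weight: 15 lbs
Average: $155 / 15 = $10.3333... ≈ $10.33/lb

$10.33/lb


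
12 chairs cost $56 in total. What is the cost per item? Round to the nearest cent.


Total cost: $56
Number of items: 12
Unit price: $56 / 12 = $4.6666... ≈ $4.67

$4.67


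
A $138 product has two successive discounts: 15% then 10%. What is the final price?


First discount:
15% of $138 = $20.70
Price after first discount:
$138 - $20.70 = $117.30
Second discount:
10% of $117.30 = $11.73
Final price:
$117.30 - $11.73 = $105.57

$105.57


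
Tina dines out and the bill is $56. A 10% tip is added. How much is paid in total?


Calculate the tip:
10% of $56 = $5.60
Add tip to meal cost:
$56 + $5.60 = $61.60

$61.60


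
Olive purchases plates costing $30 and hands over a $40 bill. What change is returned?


Start with the amount paid:
$40
Subtract the price:
$40 - $30 = $10

$10


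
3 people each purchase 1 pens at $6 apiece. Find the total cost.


Cost per person:
1 x $6 = $6
Group total:
3 x $6 = $18

$18


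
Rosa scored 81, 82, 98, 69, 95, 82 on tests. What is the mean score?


Add the scores:
81 + 82 + 98 + 69 + 95 + 82 = 507
Divide by the number of tests:
507 / 6 = 84.5

84.5


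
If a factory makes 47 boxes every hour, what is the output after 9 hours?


Production rate: 47 boxes per hour
Time: 9 hours
Total: 47 x 9 = 423 boxes

423 boxes


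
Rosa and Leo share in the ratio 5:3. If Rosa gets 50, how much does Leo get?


Find the multiplier:
50 / 5 = 10
Apply to Leo's share:
3 x 10 = 30

30


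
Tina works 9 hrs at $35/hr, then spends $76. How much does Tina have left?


Calculate earnings:
9 x $35 = $315
Subtract spending:
$315 - $76 = $239

$239


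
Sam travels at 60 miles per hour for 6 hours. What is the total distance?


Use the formula: distance = speed x time
Speed = 60 mph, Time = 6 hours
60 x 6 = 360 miles

360 miles


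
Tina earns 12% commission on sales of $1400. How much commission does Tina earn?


Convert rate to decimal:
12% = 0.12
Multiply by sales:
$1400 x 0.12 = $168

$168


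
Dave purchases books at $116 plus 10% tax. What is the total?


Calculate the tax:
10% of $116 = $11.60
Add tax to price:
$116 + $11.60 = $127.60

$127.60


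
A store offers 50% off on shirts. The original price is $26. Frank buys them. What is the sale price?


Calculate the discount amount:
50% of $26 = $13
Subtract from original:
$26 - $13 = $13

$13


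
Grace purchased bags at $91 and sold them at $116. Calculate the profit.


Selling price = $116
Cost price = $91
Profit = selling price - cost price:
Profit = $116 - $91 = $25

$25


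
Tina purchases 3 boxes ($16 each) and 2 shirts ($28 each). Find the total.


Cost of boxes:
3 x $16 = $48
Cost of shirts:
2 x $28 = $56
Add both:
$48 + $56 = $104

$104


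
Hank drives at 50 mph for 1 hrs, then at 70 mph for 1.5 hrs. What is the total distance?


Leg 1 distance:
50 x 1 = 50 miles
Leg 2 distance:
70 x 1.5 = 105 miles
Total distance:
50 + 105 = 155 miles

155 miles


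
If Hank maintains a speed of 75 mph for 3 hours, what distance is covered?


Use the formula: distance = speed x time
Speed = 75 mph, Time = 3 hours
75 x 3 = 225 miles

225 miles


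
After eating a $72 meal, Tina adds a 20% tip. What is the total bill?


Calculate the tip:
20% of $72 = $14.40
Add tip to meal cost:
$72 + $14.40 = $86.40

$86.40


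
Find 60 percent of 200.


Convert percentage to decimal:
60% = 0.6
Multiply:
200 x 0.6 = 120

120


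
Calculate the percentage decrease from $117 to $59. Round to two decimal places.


Find the absolute change:
|59 - 117| = 58
Divide by original and multiply by 100:
58 / 117 x 100 = 49.5726...% ≈ 49.57%

49.57%


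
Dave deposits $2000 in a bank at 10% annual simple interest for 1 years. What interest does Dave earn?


Use the formula I = P x R x T / 100
P x R x T = 2000 x 10 x 1 = 20000
I = 20000 / 100 = $200

$200


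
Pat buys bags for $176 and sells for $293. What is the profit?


Selling price = $293
Cost price = $176
Profit = selling price - cost price:
Profit = $293 - $176 = $117

$117


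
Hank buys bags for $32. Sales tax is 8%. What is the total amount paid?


Calculate the tax:
8% of $32 = $2.56
Add tax to price:
$32 + $2.56 = $34.56

$34.56


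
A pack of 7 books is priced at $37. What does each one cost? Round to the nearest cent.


Total cost: $37
Number of items: 7
Unit price: $37 / 7 = $5.2857... ≈ $5.29

$5.29


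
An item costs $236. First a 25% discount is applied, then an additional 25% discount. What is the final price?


First discount:
25% of $236 = $59
Price after first discount:
$236 - $59 = $177
Second discount:
25% of $177 = $44.25
Final price:
$177 - $44.25 = $132.75

$132.75


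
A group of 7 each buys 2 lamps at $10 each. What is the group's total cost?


Cost per person:
2 x $10 = $20
Group total:
7 x $20 = $140

$140


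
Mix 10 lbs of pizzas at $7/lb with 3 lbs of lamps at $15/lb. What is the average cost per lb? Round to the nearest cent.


Cost of pizzas:
10 x $7 = $70
Cost of lamps:
3 x $15 = $45
Total cost: $70 + $45 = $115
Total weight: 13 lbs
Average: $115 / 13 = $8.8461... ≈ $8.85/lb

$8.85/lb


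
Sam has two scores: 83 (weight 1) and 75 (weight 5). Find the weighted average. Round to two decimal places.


Weighted sum:
1 x 83 + 5 x 75 = 458
Total weight:
1 + 5 = 6
Weighted average:
458 / 6 = 76.3333... ≈ 76.33

76.33


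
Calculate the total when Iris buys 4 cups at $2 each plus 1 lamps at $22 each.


Cost of cups:
4 x $2 = $8
Cost of lamps:
1 x $22 = $22
Add both:
$8 + $22 = $30

$30


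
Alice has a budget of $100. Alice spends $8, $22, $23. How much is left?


Add up expenses:
$8 + $22 + $23 = $53
Subtract from budget:
$100 - $53 = $47

$47


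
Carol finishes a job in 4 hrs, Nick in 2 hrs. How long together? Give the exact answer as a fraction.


Carol's rate: 1/4 of the job per hour
Nick's rate: 1/2 of the job per hour
Combined rate: 1/4 + 1/2 = 3/4 per hour
Time = 1 / (3/4) = 4/3 hours (≈ 1.33 hours)

4/3 hours


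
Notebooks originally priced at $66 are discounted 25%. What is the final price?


Calculate the discount amount:
25% of $66 = $16.50
Subtract from original:
$66 - $16.50 = $49.50

$49.50


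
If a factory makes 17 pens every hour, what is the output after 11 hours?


Production rate: 17 pens per hour
Time: 11 hours
Total: 17 x 11 = 187 pens

187 pens


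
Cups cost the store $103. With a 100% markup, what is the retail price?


Calculate the markup amount:
100% of $103 = $103
Add to cost:
$103 + $103 = $206

$206


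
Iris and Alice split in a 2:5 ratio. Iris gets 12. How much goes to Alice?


Find the multiplier:
12 / 2 = 6
Apply to Alice's share:
5 x 6 = 30

30


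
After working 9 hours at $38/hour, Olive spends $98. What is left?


Calculate earnings:
9 x $38 = $342
Subtract spending:
$342 - $98 = $244

$244


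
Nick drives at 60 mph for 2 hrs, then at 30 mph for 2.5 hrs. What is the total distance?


Leg 1 distance:
60 x 2 = 120 miles
Leg 2 distance:
30 x 2.5 = 75 miles
Total distance:
120 + 75 = 195 miles

195 miles


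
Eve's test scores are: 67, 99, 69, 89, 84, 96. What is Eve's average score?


Add the scores:
67 + 99 + 69 + 89 + 84 + 96 = 504
Divide by the number of tests:
504 / 6 = 84

84


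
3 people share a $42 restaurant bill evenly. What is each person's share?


Total bill: $42
Number of people: 3
Each pays: $42 / 3 = $14

$14


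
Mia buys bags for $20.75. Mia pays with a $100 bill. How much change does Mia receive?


Start with the amount paid:
$100
Subtract the price:
$100 - $20.75 = $79.25

$79.25


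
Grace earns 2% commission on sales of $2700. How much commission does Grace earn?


Convert rate to decimal:
2% = 0.02
Multiply by sales:
$2700 x 0.02 = $54

$54


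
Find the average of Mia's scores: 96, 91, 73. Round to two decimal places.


Add the scores:
96 + 91 + 73 = 260
Divide by the number of tests:
260 / 3 = 86.6666... ≈ 86.67

86.67


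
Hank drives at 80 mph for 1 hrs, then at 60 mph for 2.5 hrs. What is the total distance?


Leg 1 distance:
80 x 1 = 80 miles
Leg 2 distance:
60 x 2.5 = 150 miles
Total distance:
80 + 150 = 230 miles

230 miles


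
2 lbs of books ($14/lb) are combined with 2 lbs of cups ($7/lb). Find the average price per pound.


Cost of books:
2 x $14 = $28
Cost of cups:
2 x $7 = $14
Total cost: $28 + $14 = $42
Total weight: 4 lbs
Average: $42 / 4 = $10.50/lb

$10.50/lb


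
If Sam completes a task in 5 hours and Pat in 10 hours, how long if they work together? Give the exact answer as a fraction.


Sam's rate: 1/5 of the job per hour
Pat's rate: 1/10 of the job per hour
Combined rate: 1/5 + 1/10 = 3/10 per hour
Time = 1 / (3/10) = 10/3 hours (≈ 3.33 hours)

10/3 hours


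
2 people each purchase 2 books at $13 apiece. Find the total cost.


Cost per person:
2 x $13 = $26
Group total:
2 x $26 = $52

$52


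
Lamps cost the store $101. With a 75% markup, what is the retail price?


Calculate the markup amount:
75% of $101 = $75.75
Add to cost:
$101 + $75.75 = $176.75

$176.75


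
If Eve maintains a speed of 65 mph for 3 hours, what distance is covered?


Use the formula: distance = speed x time
Speed = 65 mph, Time = 3 hours
65 x 3 = 195 miles

195 miles


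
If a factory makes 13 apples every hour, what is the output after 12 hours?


Production rate: 13 apples per hour
Time: 12 hours
Total: 13 x 12 = 156 apples

156 apples


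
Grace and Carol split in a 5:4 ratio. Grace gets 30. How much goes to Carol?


Find the multiplier:
30 / 5 = 6
Apply to Carol's share:
4 x 6 = 24

24


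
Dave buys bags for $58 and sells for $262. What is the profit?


Selling price = $262
Cost price = $58
Profit = selling price - cost price:
Profit = $262 - $58 = $204

$204


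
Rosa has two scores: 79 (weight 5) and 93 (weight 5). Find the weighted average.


Weighted sum:
5 x 79 + 5 x 93 = 860
Total weight:
5 + 5 = 10
Weighted average:
860 / 10 = 86

86


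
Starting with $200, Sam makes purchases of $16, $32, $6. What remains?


Add up expenses:
$16 + $32 + $6 = $54
Subtract from budget:
$200 - $54 = $146

$146


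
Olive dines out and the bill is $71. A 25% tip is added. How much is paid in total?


Calculate the tip:
25% of $71 = $17.75
Add tip to meal cost:
$71 + $17.75 = $88.75

$88.75


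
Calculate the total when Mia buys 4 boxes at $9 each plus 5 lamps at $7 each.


Cost of boxes:
4 x $9 = $36
Cost of lamps:
5 x $7 = $35
Add both:
$36 + $35 = $71

$71


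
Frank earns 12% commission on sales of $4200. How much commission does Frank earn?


Convert rate to decimal:
12% = 0.12
Multiply by sales:
$4200 x 0.12 = $504

$504


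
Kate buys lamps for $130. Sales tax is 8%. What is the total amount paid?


Calculate the tax:
8% of $130 = $10.40
Add tax to price:
$130 + $10.40 = $140.40

$140.40


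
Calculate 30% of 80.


Convert percentage to decimal:
30% = 0.3
Multiply:
80 x 0.3 = 24

24


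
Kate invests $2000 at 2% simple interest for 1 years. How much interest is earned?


Use the formula I = P x R x T / 100
P x R x T = 2000 x 2 x 1 = 4000
I = 4000 / 100 = $40

$40


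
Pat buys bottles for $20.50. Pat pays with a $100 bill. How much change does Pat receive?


Start with the amount paid:
$100
Subtract the price:
$100 - $20.50 = $79.50

$79.50


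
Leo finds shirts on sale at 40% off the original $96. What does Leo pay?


Calculate the discount amount:
40% of $96 = $38.40
Subtract from original:
$96 - $38.40 = $57.60

$57.60


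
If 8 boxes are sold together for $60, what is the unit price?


Total cost: $60
Number of items: 8
Unit price: $60 / 8 = $7.50

$7.50


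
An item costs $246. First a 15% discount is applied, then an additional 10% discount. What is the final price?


First discount:
15% of $246 = $36.90
Price after first discount:
$246 - $36.90 = $209.10
Second discount:
10% of $209.10 = $20.91
Final price:
$209.10 - $20.91 = $188.19

$188.19


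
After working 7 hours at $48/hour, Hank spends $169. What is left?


Calculate earnings:
7 x $48 = $336
Subtract spending:
$336 - $169 = $167

$167


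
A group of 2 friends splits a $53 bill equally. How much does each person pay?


Total bill: $53
Number of people: 2
Each pays: $53 / 2 = $26.50

$26.50


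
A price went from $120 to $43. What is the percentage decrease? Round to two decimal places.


Find the absolute change:
|43 - 120| = 77
Divide by original and multiply by 100:
77 / 120 x 100 = 64.1666...% ≈ 64.17%

64.17%


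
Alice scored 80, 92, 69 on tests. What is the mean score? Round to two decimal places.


Add the scores:
80 + 92 + 69 = 241
Divide by the number of tests:
241 / 3 = 80.3333... ≈ 80.33

80.33


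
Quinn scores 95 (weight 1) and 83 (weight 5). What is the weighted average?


Weighted sum:
1 x 95 + 5 x 83 = 510
Total weight:
1 + 5 = 6
Weighted average:
510 / 6 = 85

85


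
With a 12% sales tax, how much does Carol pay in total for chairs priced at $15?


Calculate the tax:
12% of $15 = $1.80
Add tax to price:
$15 + $1.80 = $16.80

$16.80


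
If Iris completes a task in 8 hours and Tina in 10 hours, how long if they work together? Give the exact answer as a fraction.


Iris's rate: 1/8 of the job per hour
Tina's rate: 1/10 of the job per hour
Combined rate: 1/8 + 1/10 = 9/40 per hour
Time = 1 / (9/40) = 40/9 hours (≈ 4.44 hours)

40/9 hours


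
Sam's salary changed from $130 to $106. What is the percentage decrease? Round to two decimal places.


Find the absolute change:
|106 - 130| = 24
Divide by original and multiply by 100:
24 / 130 x 100 = 18.4615...% ≈ 18.46%

18.46%


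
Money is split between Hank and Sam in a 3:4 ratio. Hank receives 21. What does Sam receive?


Find the multiplier:
21 / 3 = 7
Apply to Sam's share:
4 x 7 = 28

28


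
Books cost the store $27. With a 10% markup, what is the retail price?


Calculate the markup amount:
10% of $27 = $2.70
Add to cost:
$27 + $2.70 = $29.70

$29.70


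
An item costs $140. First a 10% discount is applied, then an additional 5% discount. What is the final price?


First discount:
10% of $140 = $14
Price after first discount:
$140 - $14 = $126
Second discount:
5% of $126 = $6.30
Final price:
$126 - $6.30 = $119.70

$119.70


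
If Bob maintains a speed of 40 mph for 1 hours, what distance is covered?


Use the formula: distance = speed x time
Speed = 40 mph, Time = 1 hours
40 x 1 = 40 miles

40 miles


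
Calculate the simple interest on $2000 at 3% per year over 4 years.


Use the formula I = P x R x T / 100
P x R x T = 2000 x 3 x 4 = 24000
I = 24000 / 100 = $240

$240


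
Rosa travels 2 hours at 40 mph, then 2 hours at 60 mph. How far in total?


Leg 1 distance:
40 x 2 = 80 miles
Leg 2 distance:
60 x 2 = 120 miles
Total distance:
80 + 120 = 200 miles

200 miles


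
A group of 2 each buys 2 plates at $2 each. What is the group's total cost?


Cost per person:
2 x $2 = $4
Group total:
2 x $4 = $8

$8


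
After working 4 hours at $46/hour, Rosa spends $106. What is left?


Calculate earnings:
4 x $46 = $184
Subtract spending:
$184 - $106 = $78

$78


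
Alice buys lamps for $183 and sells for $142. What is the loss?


Selling price = $142
Cost price = $183
Loss = cost price - selling price:
Loss = $183 - $142 = $41

$41


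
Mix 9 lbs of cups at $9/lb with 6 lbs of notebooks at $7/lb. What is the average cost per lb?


Cost of cups:
9 x $9 = $81
Cost of notebooks:
6 x $7 = $42
Total cost: $81 + $42 = $123
Total weight: 15 lbs
Average: $123 / 15 = $8.20/lb

$8.20/lb


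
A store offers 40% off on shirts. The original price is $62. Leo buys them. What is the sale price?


Calculate the discount amount:
40% of $62 = $24.80
Subtract from original:
$62 - $24.80 = $37.20

$37.20


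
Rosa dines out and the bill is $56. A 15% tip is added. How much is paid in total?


Calculate the tip:
15% of $56 = $8.40
Add tip to meal cost:
$56 + $8.40 = $64.40

$64.40


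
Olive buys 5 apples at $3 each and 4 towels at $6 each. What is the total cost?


Cost of apples:
5 x $3 = $15
Cost of towels:
4 x $6 = $24
Add both:
$15 + $24 = $39

$39


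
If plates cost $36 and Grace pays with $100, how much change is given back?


Start with the amount paid:
$100
Subtract the price:
$100 - $36 = $64

$64


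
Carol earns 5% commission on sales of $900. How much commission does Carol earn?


Convert rate to decimal:
5% = 0.05
Multiply by sales:
$900 x 0.05 = $45

$45


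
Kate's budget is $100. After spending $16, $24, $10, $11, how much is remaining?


Add up expenses:
$16 + $24 + $10 + $11 = $61
Subtract from budget:
$100 - $61 = $39

$39


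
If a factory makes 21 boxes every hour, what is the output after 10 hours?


Production rate: 21 boxes per hour
Time: 10 hours
Total: 21 x 10 = 210 boxes

210 boxes


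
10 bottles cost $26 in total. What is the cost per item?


Total cost: $26
Number of items: 10
Unit price: $26 / 10 = $2.60

$2.60
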